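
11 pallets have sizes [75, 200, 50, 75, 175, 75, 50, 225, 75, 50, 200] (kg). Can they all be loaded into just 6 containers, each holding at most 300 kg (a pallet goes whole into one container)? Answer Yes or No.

Yes

A valid assignment using 5 containers:
  container 1: 225 + 75 = 300
  container 2: 200 + 75 = 275
  container 3: 200 + 75 = 275
  container 4: 175 + 75 + 50 = 300
  container 5: 50 + 50 = 100
That uses only 5 ≤ 6, so 6 containers are enough.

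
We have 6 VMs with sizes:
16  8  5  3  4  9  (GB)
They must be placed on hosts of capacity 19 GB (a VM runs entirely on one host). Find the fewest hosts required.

3

Total = 16 + 9 + 8 + 5 + 4 + 3 = 45 GB.
Lower bound: ⌈45/19⌉ = 3 hosts.
A packing using 3 hosts:
  host 1: 16 + 3 = 19
  host 2: 9 + 8 = 17
  host 3: 5 + 4 = 9
This matches the lower bound, so 3 is optimal.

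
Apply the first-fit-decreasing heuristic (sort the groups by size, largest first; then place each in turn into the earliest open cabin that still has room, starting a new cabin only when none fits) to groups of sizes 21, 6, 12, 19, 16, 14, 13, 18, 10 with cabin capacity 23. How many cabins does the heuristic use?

Sorted descending: 21, 19, 18, 16, 14, 13, 12, 10, 6.
  21 → cabin 1 (new)  [load 21/23]
  19 → cabin 2 (new)  [load 19/23]
  18 → cabin 3 (new)  [load 18/23]
  16 → cabin 4 (new)  [load 16/23]
  14 → cabin 5 (new)  [load 14/23]
  13 → cabin 6 (new)  [load 13/23]
  12 → cabin 7 (new)  [load 12/23]
  10 → cabin 6  [load 23/23]
  6 → cabin 4  [load 22/23]
7 cabins opened.

7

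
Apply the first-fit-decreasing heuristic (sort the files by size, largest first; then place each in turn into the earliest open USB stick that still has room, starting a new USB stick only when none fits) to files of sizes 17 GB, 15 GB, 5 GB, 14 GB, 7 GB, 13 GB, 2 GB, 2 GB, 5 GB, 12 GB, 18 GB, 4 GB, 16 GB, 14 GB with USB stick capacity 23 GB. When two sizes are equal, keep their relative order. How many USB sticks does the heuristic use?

8

Sorted descending: 18, 17, 16, 15, 14, 14, 13, 12, 7, 5, 5, 4, 2, 2.
  18 → USB stick 1 (new)  [load 18/23]
  17 → USB stick 2 (new)  [load 17/23]
  16 → USB stick 3 (new)  [load 16/23]
  15 → USB stick 4 (new)  [load 15/23]
  14 → USB stick 5 (new)  [load 14/23]
  14 → USB stick 6 (new)  [load 14/23]
  13 → USB stick 7 (new)  [load 13/23]
  12 → USB stick 8 (new)  [load 12/23]
  7 → USB stick 3  [load 23/23]
  5 → USB stick 1  [load 23/23]
  5 → USB stick 2  [load 22/23]
  4 → USB stick 4  [load 19/23]
  2 → USB stick 4  [load 21/23]
  2 → USB stick 4  [load 23/23]
8 USB sticks opened.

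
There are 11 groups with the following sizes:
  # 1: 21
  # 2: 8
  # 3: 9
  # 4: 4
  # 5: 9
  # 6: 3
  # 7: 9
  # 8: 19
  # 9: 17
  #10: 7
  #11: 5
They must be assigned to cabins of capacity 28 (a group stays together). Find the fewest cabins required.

Total = 21 + 19 + 17 + 9 + 9 + 9 + 8 + 7 + 5 + 4 + 3 = 111.
Lower bound: ⌈111/28⌉ = 4 cabins.
A packing using 4 cabins:
  cabin 1: 21 + 7 = 28
  cabin 2: 19 + 9 = 28
  cabin 3: 17 + 8 + 3 = 28
  cabin 4: 9 + 9 + 5 + 4 = 27
This matches the lower bound, so 4 is optimal.

4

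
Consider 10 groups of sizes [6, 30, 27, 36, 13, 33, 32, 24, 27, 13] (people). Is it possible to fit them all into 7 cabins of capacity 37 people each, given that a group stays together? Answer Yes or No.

Total = 241 people; ⌈241/37⌉ = 7.
The bound of 7 does not rule out 7, but exhaustive search shows no assignment into 7 cabins of capacity 37 people exists — the minimum is 8.

No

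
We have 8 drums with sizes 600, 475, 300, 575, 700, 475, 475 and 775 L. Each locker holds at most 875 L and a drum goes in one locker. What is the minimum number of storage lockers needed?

7

Total = 775 + 700 + 600 + 575 + 475 + 475 + 475 + 300 = 4375 L.
Lower bound: ⌈4375/875⌉ = 5 storage lockers.
Also, 7 drums each exceed 875/2 L, and no two of those can share a locker, so at least 7 storage lockers are needed.
A packing using 7 storage lockers:
  locker 1: 775 = 775
  locker 2: 700 = 700
  locker 3: 600 = 600
  locker 4: 575 + 300 = 875
  locker 5: 475 = 475
  locker 6: 475 = 475
  locker 7: 475 = 475
This matches the lower bound, so 7 is optimal.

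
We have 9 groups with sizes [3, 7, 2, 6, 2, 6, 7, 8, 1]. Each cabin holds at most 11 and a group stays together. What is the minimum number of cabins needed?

5

Total = 8 + 7 + 7 + 6 + 6 + 3 + 2 + 2 + 1 = 42.
Lower bound: ⌈42/11⌉ = 4 cabins.
Also, 5 groups each exceed 11/2, and no two of those can share a cabin, so at least 5 cabins are needed.
A packing using 5 cabins:
  cabin 1: 8 + 3 = 11
  cabin 2: 7 + 2 + 2 = 11
  cabin 3: 7 + 1 = 8
  cabin 4: 6 = 6
  cabin 5: 6 = 6
This matches the lower bound, so 5 is optimal.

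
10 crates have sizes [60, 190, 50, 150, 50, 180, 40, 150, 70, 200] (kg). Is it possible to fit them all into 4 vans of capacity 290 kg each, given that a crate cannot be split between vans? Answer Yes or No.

Total = 1140 kg; ⌈1140/290⌉ = 4.
5 crates each exceed half the capacity and cannot share a van, forcing at least 5 vans.
At least 5 vans are required, but only 4 are allowed.

No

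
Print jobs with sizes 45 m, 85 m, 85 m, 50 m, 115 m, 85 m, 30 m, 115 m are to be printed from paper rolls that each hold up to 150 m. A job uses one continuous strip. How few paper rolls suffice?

5

Total = 115 + 115 + 85 + 85 + 85 + 50 + 45 + 30 = 610 m.
Lower bound: ⌈610/150⌉ = 5 paper rolls.
A packing using 5 paper rolls:
  roll 1: 115 + 30 = 145
  roll 2: 115 = 115
  roll 3: 85 + 50 = 135
  roll 4: 85 + 45 = 130
  roll 5: 85 = 85
This matches the lower bound, so 5 is optimal.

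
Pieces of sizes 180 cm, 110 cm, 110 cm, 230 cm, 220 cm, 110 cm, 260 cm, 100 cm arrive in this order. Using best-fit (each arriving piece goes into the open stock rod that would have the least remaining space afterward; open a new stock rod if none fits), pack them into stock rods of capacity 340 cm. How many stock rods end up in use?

5

  180 → stock rod 1 (new)  [load 180/340]
  110 → stock rod 1  [load 290/340]
  110 → stock rod 2 (new)  [load 110/340]
  230 → stock rod 2  [load 340/340]
  220 → stock rod 3 (new)  [load 220/340]
  110 → stock rod 3  [load 330/340]
  260 → stock rod 4 (new)  [load 260/340]
  100 → stock rod 5 (new)  [load 100/340]
5 stock rods opened.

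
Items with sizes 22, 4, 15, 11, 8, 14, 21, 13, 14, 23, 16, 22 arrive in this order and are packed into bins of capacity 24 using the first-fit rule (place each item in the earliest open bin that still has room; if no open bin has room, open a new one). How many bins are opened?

  22 → bin 1 (new)  [load 22/24]
  4 → bin 2 (new)  [load 4/24]
  15 → bin 2  [load 19/24]
  11 → bin 3 (new)  [load 11/24]
  8 → bin 3  [load 19/24]
  14 → bin 4 (new)  [load 14/24]
  21 → bin 5 (new)  [load 21/24]
  13 → bin 6 (new)  [load 13/24]
  14 → bin 7 (new)  [load 14/24]
  23 → bin 8 (new)  [load 23/24]
  16 → bin 9 (new)  [load 16/24]
  22 → bin 10 (new)  [load 22/24]
10 bins opened.

10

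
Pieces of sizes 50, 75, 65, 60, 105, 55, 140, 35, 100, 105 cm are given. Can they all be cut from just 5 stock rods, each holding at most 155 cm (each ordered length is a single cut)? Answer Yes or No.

No

Total = 790 cm; ⌈790/155⌉ = 6.
At least 6 stock rods are required, but only 5 are allowed.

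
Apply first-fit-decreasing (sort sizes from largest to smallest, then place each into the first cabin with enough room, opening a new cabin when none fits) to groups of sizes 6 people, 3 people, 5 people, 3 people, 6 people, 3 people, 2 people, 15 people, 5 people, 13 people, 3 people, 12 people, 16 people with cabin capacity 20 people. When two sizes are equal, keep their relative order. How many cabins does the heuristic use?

5

Sorted descending: 16, 15, 13, 12, 6, 6, 5, 5, 3, 3, 3, 3, 2.
  16 → cabin 1 (new)  [load 16/20]
  15 → cabin 2 (new)  [load 15/20]
  13 → cabin 3 (new)  [load 13/20]
  12 → cabin 4 (new)  [load 12/20]
  6 → cabin 3  [load 19/20]
  6 → cabin 4  [load 18/20]
  5 → cabin 2  [load 20/20]
  5 → cabin 5 (new)  [load 5/20]
  3 → cabin 1  [load 19/20]
  3 → cabin 5  [load 8/20]
  3 → cabin 5  [load 11/20]
  3 → cabin 5  [load 14/20]
  2 → cabin 4  [load 20/20]
5 cabins opened.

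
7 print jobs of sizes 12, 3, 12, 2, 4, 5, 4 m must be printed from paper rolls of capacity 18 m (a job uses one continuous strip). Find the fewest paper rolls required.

Total = 12 + 12 + 5 + 4 + 4 + 3 + 2 = 42 m.
Lower bound: ⌈42/18⌉ = 3 paper rolls.
A packing using 3 paper rolls:
  roll 1: 12 + 5 = 17
  roll 2: 12 + 4 + 2 = 18
  roll 3: 4 + 3 = 7
This matches the lower bound, so 3 is optimal.

3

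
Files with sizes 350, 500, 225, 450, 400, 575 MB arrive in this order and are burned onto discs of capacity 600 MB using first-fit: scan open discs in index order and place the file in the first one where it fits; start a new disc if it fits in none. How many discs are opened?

5

  350 → disc 1 (new)  [load 350/600]
  500 → disc 2 (new)  [load 500/600]
  225 → disc 1  [load 575/600]
  450 → disc 3 (new)  [load 450/600]
  400 → disc 4 (new)  [load 400/600]
  575 → disc 5 (new)  [load 575/600]
5 discs opened.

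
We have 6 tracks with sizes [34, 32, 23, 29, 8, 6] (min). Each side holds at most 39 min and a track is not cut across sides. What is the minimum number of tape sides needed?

4

Total = 34 + 32 + 29 + 23 + 8 + 6 = 132 min.
Lower bound: ⌈132/39⌉ = 4 tape sides.
A packing using 4 tape sides:
  side 1: 34 = 34
  side 2: 32 + 6 = 38
  side 3: 29 + 8 = 37
  side 4: 23 = 23
This matches the lower bound, so 4 is optimal.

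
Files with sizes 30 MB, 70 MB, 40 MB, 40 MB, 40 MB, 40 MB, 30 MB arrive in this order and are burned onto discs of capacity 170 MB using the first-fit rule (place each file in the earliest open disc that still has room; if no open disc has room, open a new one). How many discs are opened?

  30 → disc 1 (new)  [load 30/170]
  70 → disc 1  [load 100/170]
  40 → disc 1  [load 140/170]
  40 → disc 2 (new)  [load 40/170]
  40 → disc 2  [load 80/170]
  40 → disc 2  [load 120/170]
  30 → disc 1  [load 170/170]
2 discs opened.

2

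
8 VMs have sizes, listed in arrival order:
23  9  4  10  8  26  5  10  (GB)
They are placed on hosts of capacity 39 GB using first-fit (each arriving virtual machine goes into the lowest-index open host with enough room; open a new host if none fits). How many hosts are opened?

  23 → host 1 (new)  [load 23/39]
  9 → host 1  [load 32/39]
  4 → host 1  [load 36/39]
  10 → host 2 (new)  [load 10/39]
  8 → host 2  [load 18/39]
  26 → host 3 (new)  [load 26/39]
  5 → host 2  [load 23/39]
  10 → host 2  [load 33/39]
3 hosts opened.

3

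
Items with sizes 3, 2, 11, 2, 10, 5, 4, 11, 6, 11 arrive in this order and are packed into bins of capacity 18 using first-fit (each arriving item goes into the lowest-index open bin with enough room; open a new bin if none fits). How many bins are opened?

4

  3 → bin 1 (new)  [load 3/18]
  2 → bin 1  [load 5/18]
  11 → bin 1  [load 16/18]
  2 → bin 1  [load 18/18]
  10 → bin 2 (new)  [load 10/18]
  5 → bin 2  [load 15/18]
  4 → bin 3 (new)  [load 4/18]
  11 → bin 3  [load 15/18]
  6 → bin 4 (new)  [load 6/18]
  11 → bin 4  [load 17/18]
4 bins opened.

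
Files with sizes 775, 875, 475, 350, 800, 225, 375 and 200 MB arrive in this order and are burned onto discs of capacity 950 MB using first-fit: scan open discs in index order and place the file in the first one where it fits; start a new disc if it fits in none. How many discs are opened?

5

  775 → disc 1 (new)  [load 775/950]
  875 → disc 2 (new)  [load 875/950]
  475 → disc 3 (new)  [load 475/950]
  350 → disc 3  [load 825/950]
  800 → disc 4 (new)  [load 800/950]
  225 → disc 5 (new)  [load 225/950]
  375 → disc 5  [load 600/950]
  200 → disc 5  [load 800/950]
5 discs opened.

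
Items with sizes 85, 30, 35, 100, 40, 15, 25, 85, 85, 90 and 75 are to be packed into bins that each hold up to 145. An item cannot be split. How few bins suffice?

Total = 100 + 90 + 85 + 85 + 85 + 75 + 40 + 35 + 30 + 25 + 15 = 665.
Lower bound: ⌈665/145⌉ = 5 bins.
Also, 6 items each exceed 145/2, and no two of those can share a bin, so at least 6 bins are needed.
A packing using 6 bins:
  bin 1: 100 + 40 = 140
  bin 2: 90 + 35 + 15 = 140
  bin 3: 85 + 30 + 25 = 140
  bin 4: 85 = 85
  bin 5: 85 = 85
  bin 6: 75 = 75
This matches the lower bound, so 6 is optimal.

6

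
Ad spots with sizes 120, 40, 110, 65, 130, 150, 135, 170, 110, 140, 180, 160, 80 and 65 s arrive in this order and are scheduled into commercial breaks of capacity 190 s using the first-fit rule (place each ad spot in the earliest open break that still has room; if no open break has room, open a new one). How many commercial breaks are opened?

11

  120 → break 1 (new)  [load 120/190]
  40 → break 1  [load 160/190]
  110 → break 2 (new)  [load 110/190]
  65 → break 2  [load 175/190]
  130 → break 3 (new)  [load 130/190]
  150 → break 4 (new)  [load 150/190]
  135 → break 5 (new)  [load 135/190]
  170 → break 6 (new)  [load 170/190]
  110 → break 7 (new)  [load 110/190]
  140 → break 8 (new)  [load 140/190]
  180 → break 9 (new)  [load 180/190]
  160 → break 10 (new)  [load 160/190]
  80 → break 7  [load 190/190]
  65 → break 11 (new)  [load 65/190]
11 commercial breaks opened.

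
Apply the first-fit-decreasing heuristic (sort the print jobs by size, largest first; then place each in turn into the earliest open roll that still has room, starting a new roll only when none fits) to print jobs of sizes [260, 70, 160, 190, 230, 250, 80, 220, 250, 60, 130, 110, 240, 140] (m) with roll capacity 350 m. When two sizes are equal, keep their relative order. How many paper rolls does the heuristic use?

Sorted descending: 260, 250, 250, 240, 230, 220, 190, 160, 140, 130, 110, 80, 70, 60.
  260 → roll 1 (new)  [load 260/350]
  250 → roll 2 (new)  [load 250/350]
  250 → roll 3 (new)  [load 250/350]
  240 → roll 4 (new)  [load 240/350]
  230 → roll 5 (new)  [load 230/350]
  220 → roll 6 (new)  [load 220/350]
  190 → roll 7 (new)  [load 190/350]
  160 → roll 7  [load 350/350]
  140 → roll 8 (new)  [load 140/350]
  130 → roll 6  [load 350/350]
  110 → roll 4  [load 350/350]
  80 → roll 1  [load 340/350]
  70 → roll 2  [load 320/350]
  60 → roll 3  [load 310/350]
8 paper rolls opened.

8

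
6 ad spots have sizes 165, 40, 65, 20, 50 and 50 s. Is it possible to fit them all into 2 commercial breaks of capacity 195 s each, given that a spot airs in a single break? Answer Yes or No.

No

Total = 390 s; ⌈390/195⌉ = 2.
The bound of 2 does not rule out 2, but exhaustive search shows no assignment into 2 commercial breaks of capacity 195 s exists — the minimum is 3.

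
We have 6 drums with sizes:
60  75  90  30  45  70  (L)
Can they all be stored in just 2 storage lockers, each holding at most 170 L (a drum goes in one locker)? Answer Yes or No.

No

Total = 370 L; ⌈370/170⌉ = 3.
At least 3 storage lockers are required, but only 2 are allowed.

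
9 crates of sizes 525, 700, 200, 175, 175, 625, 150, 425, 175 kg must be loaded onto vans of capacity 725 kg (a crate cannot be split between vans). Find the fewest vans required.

Total = 700 + 625 + 525 + 425 + 200 + 175 + 175 + 175 + 150 = 3150 kg.
Lower bound: ⌈3150/725⌉ = 5 vans.
A packing using 5 vans:
  van 1: 700 = 700
  van 2: 625 = 625
  van 3: 525 + 200 = 725
  van 4: 425 + 175 = 600
  van 5: 175 + 175 + 150 = 500
This matches the lower bound, so 5 is optimal.

5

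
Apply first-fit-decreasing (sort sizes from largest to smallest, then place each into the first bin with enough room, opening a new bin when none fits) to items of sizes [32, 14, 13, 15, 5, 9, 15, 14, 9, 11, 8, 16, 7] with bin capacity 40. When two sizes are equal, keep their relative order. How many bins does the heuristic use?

5

Sorted descending: 32, 16, 15, 15, 14, 14, 13, 11, 9, 9, 8, 7, 5.
  32 → bin 1 (new)  [load 32/40]
  16 → bin 2 (new)  [load 16/40]
  15 → bin 2  [load 31/40]
  15 → bin 3 (new)  [load 15/40]
  14 → bin 3  [load 29/40]
  14 → bin 4 (new)  [load 14/40]
  13 → bin 4  [load 27/40]
  11 → bin 3  [load 40/40]
  9 → bin 2  [load 40/40]
  9 → bin 4  [load 36/40]
  8 → bin 1  [load 40/40]
  7 → bin 5 (new)  [load 7/40]
  5 → bin 5  [load 12/40]
5 bins opened.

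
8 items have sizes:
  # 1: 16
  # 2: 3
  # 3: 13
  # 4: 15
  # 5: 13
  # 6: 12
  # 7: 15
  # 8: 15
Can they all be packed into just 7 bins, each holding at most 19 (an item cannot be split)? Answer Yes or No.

Yes

A valid assignment using 7 bins:
  bin 1: 16 + 3 = 19
  bin 2: 15 = 15
  bin 3: 15 = 15
  bin 4: 15 = 15
  bin 5: 13 = 13
  bin 6: 13 = 13
  bin 7: 12 = 12
Every load is within 19, so 7 bins suffice.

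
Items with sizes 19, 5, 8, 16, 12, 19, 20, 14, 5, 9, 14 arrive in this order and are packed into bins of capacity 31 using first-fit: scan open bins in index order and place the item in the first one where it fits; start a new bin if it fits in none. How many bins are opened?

5

  19 → bin 1 (new)  [load 19/31]
  5 → bin 1  [load 24/31]
  8 → bin 2 (new)  [load 8/31]
  16 → bin 2  [load 24/31]
  12 → bin 3 (new)  [load 12/31]
  19 → bin 3  [load 31/31]
  20 → bin 4 (new)  [load 20/31]
  14 → bin 5 (new)  [load 14/31]
  5 → bin 1  [load 29/31]
  9 → bin 4  [load 29/31]
  14 → bin 5  [load 28/31]
5 bins opened.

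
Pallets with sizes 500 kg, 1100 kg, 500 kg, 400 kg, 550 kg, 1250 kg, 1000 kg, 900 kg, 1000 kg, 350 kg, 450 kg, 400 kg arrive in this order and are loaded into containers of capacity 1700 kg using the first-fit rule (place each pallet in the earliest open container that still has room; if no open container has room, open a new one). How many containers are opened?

  500 → container 1 (new)  [load 500/1700]
  1100 → container 1  [load 1600/1700]
  500 → container 2 (new)  [load 500/1700]
  400 → container 2  [load 900/1700]
  550 → container 2  [load 1450/1700]
  1250 → container 3 (new)  [load 1250/1700]
  1000 → container 4 (new)  [load 1000/1700]
  900 → container 5 (new)  [load 900/1700]
  1000 → container 6 (new)  [load 1000/1700]
  350 → container 3  [load 1600/1700]
  450 → container 4  [load 1450/1700]
  400 → container 5  [load 1300/1700]
6 containers opened.

6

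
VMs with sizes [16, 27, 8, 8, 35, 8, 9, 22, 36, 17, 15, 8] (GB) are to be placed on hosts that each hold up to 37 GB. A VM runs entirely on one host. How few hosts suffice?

6

Total = 36 + 35 + 27 + 22 + 17 + 16 + 15 + 9 + 8 + 8 + 8 + 8 = 209 GB.
Lower bound: ⌈209/37⌉ = 6 hosts.
A packing using 6 hosts:
  host 1: 36 = 36
  host 2: 35 = 35
  host 3: 27 + 9 = 36
  host 4: 22 + 15 = 37
  host 5: 17 + 16 = 33
  host 6: 8 + 8 + 8 + 8 = 32
This matches the lower bound, so 6 is optimal.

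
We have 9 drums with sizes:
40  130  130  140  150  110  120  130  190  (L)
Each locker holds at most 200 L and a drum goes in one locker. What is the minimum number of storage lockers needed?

Total = 190 + 150 + 140 + 130 + 130 + 130 + 120 + 110 + 40 = 1140 L.
Lower bound: ⌈1140/200⌉ = 6 storage lockers.
Also, 8 drums each exceed 100 L, and no two of those can share a locker, so at least 8 storage lockers are needed.
A packing using 8 storage lockers:
  locker 1: 190 = 190
  locker 2: 150 + 40 = 190
  locker 3: 140 = 140
  locker 4: 130 = 130
  locker 5: 130 = 130
  locker 6: 130 = 130
  locker 7: 120 = 120
  locker 8: 110 = 110
This matches the lower bound, so 8 is optimal.

8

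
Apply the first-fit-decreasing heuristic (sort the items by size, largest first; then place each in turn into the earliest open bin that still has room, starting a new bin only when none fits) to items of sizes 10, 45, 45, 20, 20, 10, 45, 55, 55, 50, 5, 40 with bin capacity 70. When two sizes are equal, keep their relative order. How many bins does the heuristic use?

7

Sorted descending: 55, 55, 50, 45, 45, 45, 40, 20, 20, 10, 10, 5.
  55 → bin 1 (new)  [load 55/70]
  55 → bin 2 (new)  [load 55/70]
  50 → bin 3 (new)  [load 50/70]
  45 → bin 4 (new)  [load 45/70]
  45 → bin 5 (new)  [load 45/70]
  45 → bin 6 (new)  [load 45/70]
  40 → bin 7 (new)  [load 40/70]
  20 → bin 3  [load 70/70]
  20 → bin 4  [load 65/70]
  10 → bin 1  [load 65/70]
  10 → bin 2  [load 65/70]
  5 → bin 1  [load 70/70]
7 bins opened.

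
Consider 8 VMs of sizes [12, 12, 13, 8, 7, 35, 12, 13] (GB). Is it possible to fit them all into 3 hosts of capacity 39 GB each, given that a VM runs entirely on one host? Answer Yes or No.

A valid assignment using 3 hosts:
  host 1: 35 = 35
  host 2: 13 + 13 + 12 = 38
  host 3: 12 + 12 + 8 + 7 = 39
Every load is within 39 GB, so 3 hosts suffice.

Yes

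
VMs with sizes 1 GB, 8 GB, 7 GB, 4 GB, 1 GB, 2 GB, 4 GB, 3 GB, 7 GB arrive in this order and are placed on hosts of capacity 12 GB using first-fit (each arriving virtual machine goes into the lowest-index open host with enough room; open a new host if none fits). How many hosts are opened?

  1 → host 1 (new)  [load 1/12]
  8 → host 1  [load 9/12]
  7 → host 2 (new)  [load 7/12]
  4 → host 2  [load 11/12]
  1 → host 1  [load 10/12]
  2 → host 1  [load 12/12]
  4 → host 3 (new)  [load 4/12]
  3 → host 3  [load 7/12]
  7 → host 4 (new)  [load 7/12]
4 hosts opened.

4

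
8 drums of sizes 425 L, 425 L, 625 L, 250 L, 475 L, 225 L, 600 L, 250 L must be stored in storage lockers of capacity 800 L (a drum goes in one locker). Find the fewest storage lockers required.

Total = 625 + 600 + 475 + 425 + 425 + 250 + 250 + 225 = 3275 L.
Lower bound: ⌈3275/800⌉ = 5 storage lockers.
A packing using 5 storage lockers:
  locker 1: 625 = 625
  locker 2: 600 = 600
  locker 3: 475 + 250 = 725
  locker 4: 425 + 250 = 675
  locker 5: 425 + 225 = 650
This matches the lower bound, so 5 is optimal.

5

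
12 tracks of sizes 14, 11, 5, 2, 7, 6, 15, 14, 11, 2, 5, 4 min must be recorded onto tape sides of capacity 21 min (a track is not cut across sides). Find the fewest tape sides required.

Total = 15 + 14 + 14 + 11 + 11 + 7 + 6 + 5 + 5 + 4 + 2 + 2 = 96 min.
Lower bound: ⌈96/21⌉ = 5 tape sides.
A packing using 5 tape sides:
  side 1: 15 + 6 = 21
  side 2: 14 + 7 = 21
  side 3: 14 + 5 + 2 = 21
  side 4: 11 + 5 + 4 = 20
  side 5: 11 + 2 = 13
This matches the lower bound, so 5 is optimal.

5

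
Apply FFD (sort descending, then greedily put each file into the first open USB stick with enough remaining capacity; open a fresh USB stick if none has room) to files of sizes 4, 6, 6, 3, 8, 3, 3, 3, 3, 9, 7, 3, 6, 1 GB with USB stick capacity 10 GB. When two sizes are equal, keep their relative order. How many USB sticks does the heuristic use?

7

Sorted descending: 9, 8, 7, 6, 6, 6, 4, 3, 3, 3, 3, 3, 3, 1.
  9 → USB stick 1 (new)  [load 9/10]
  8 → USB stick 2 (new)  [load 8/10]
  7 → USB stick 3 (new)  [load 7/10]
  6 → USB stick 4 (new)  [load 6/10]
  6 → USB stick 5 (new)  [load 6/10]
  6 → USB stick 6 (new)  [load 6/10]
  4 → USB stick 4  [load 10/10]
  3 → USB stick 3  [load 10/10]
  3 → USB stick 5  [load 9/10]
  3 → USB stick 6  [load 9/10]
  3 → USB stick 7 (new)  [load 3/10]
  3 → USB stick 7  [load 6/10]
  3 → USB stick 7  [load 9/10]
  1 → USB stick 1  [load 10/10]
7 USB sticks opened.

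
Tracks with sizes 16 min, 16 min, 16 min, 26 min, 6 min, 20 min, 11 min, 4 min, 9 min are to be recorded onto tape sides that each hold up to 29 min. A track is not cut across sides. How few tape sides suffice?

Total = 26 + 20 + 16 + 16 + 16 + 11 + 9 + 6 + 4 = 124 min.
Lower bound: ⌈124/29⌉ = 5 tape sides.
A packing using 5 tape sides:
  side 1: 26 = 26
  side 2: 20 + 9 = 29
  side 3: 16 + 11 = 27
  side 4: 16 + 6 + 4 = 26
  side 5: 16 = 16
This matches the lower bound, so 5 is optimal.

5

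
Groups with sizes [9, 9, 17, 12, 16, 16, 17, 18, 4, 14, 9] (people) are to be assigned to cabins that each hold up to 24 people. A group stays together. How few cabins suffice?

Total = 18 + 17 + 17 + 16 + 16 + 14 + 12 + 9 + 9 + 9 + 4 = 141 people.
Lower bound: ⌈141/24⌉ = 6 cabins.
A packing using 8 cabins:
  cabin 1: 18 + 4 = 22
  cabin 2: 17 = 17
  cabin 3: 17 = 17
  cabin 4: 16 = 16
  cabin 5: 16 = 16
  cabin 6: 14 + 9 = 23
  cabin 7: 12 + 9 = 21
  cabin 8: 9 = 9
No arrangement into 7 cabins stays within capacity, so 8 is optimal.

8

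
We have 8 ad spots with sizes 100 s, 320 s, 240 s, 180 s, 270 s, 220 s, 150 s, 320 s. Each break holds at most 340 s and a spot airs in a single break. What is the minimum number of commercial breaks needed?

Total = 320 + 320 + 270 + 240 + 220 + 180 + 150 + 100 = 1800 s.
Lower bound: ⌈1800/340⌉ = 6 commercial breaks.
A packing using 6 commercial breaks:
  break 1: 320 = 320
  break 2: 320 = 320
  break 3: 270 = 270
  break 4: 240 + 100 = 340
  break 5: 220 = 220
  break 6: 180 + 150 = 330
This matches the lower bound, so 6 is optimal.

6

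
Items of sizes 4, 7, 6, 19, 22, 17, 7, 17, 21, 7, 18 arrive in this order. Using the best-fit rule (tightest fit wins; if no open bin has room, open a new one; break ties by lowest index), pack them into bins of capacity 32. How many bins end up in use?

  4 → bin 1 (new)  [load 4/32]
  7 → bin 1  [load 11/32]
  6 → bin 1  [load 17/32]
  19 → bin 2 (new)  [load 19/32]
  22 → bin 3 (new)  [load 22/32]
  17 → bin 4 (new)  [load 17/32]
  7 → bin 3  [load 29/32]
  17 → bin 5 (new)  [load 17/32]
  21 → bin 6 (new)  [load 21/32]
  7 → bin 6  [load 28/32]
  18 → bin 7 (new)  [load 18/32]
7 bins opened.

7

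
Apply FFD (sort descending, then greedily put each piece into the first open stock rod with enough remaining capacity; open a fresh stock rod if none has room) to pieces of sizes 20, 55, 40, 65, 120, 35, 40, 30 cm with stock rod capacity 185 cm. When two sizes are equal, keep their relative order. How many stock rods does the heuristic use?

Sorted descending: 120, 65, 55, 40, 40, 35, 30, 20.
  120 → stock rod 1 (new)  [load 120/185]
  65 → stock rod 1  [load 185/185]
  55 → stock rod 2 (new)  [load 55/185]
  40 → stock rod 2  [load 95/185]
  40 → stock rod 2  [load 135/185]
  35 → stock rod 2  [load 170/185]
  30 → stock rod 3 (new)  [load 30/185]
  20 → stock rod 3  [load 50/185]
3 stock rods opened.

3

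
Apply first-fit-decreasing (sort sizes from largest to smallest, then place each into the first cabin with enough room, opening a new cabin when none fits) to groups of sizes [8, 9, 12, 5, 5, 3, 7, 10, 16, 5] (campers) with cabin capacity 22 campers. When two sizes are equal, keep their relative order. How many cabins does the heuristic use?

Sorted descending: 16, 12, 10, 9, 8, 7, 5, 5, 5, 3.
  16 → cabin 1 (new)  [load 16/22]
  12 → cabin 2 (new)  [load 12/22]
  10 → cabin 2  [load 22/22]
  9 → cabin 3 (new)  [load 9/22]
  8 → cabin 3  [load 17/22]
  7 → cabin 4 (new)  [load 7/22]
  5 → cabin 1  [load 21/22]
  5 → cabin 3  [load 22/22]
  5 → cabin 4  [load 12/22]
  3 → cabin 4  [load 15/22]
4 cabins opened.

4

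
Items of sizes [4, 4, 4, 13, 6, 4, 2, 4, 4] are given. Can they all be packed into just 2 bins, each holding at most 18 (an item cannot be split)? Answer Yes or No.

No

Total = 45; ⌈45/18⌉ = 3.
At least 3 bins are required, but only 2 are allowed.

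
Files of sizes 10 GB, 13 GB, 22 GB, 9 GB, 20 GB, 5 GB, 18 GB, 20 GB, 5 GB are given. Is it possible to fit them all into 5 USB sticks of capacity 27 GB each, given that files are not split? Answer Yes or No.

A valid assignment using 5 USB sticks:
  USB stick 1: 22 + 5 = 27
  USB stick 2: 20 + 5 = 25
  USB stick 3: 20 = 20
  USB stick 4: 18 + 9 = 27
  USB stick 5: 13 + 10 = 23
Every load is within 27 GB, so 5 USB sticks suffice.

Yes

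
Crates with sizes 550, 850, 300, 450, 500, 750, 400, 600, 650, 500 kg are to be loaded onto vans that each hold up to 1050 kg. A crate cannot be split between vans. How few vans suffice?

Total = 850 + 750 + 650 + 600 + 550 + 500 + 500 + 450 + 400 + 300 = 5550 kg.
Lower bound: ⌈5550/1050⌉ = 6 vans.
A packing using 6 vans:
  van 1: 850 = 850
  van 2: 750 + 300 = 1050
  van 3: 650 + 400 = 1050
  van 4: 600 + 450 = 1050
  van 5: 550 + 500 = 1050
  van 6: 500 = 500
This matches the lower bound, so 6 is optimal.

6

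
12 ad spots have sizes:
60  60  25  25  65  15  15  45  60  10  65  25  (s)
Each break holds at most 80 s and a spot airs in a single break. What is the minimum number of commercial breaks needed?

7

Total = 65 + 65 + 60 + 60 + 60 + 45 + 25 + 25 + 25 + 15 + 15 + 10 = 470 s.
Lower bound: ⌈470/80⌉ = 6 commercial breaks.
A packing using 7 commercial breaks:
  break 1: 65 + 15 = 80
  break 2: 65 + 15 = 80
  break 3: 60 + 10 = 70
  break 4: 60 = 60
  break 5: 60 = 60
  break 6: 45 + 25 = 70
  break 7: 25 + 25 = 50
No arrangement into 6 commercial breaks stays within capacity, so 7 is optimal.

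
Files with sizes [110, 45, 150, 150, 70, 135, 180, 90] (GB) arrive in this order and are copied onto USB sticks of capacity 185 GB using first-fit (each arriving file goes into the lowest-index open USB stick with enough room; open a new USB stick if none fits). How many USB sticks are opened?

  110 → USB stick 1 (new)  [load 110/185]
  45 → USB stick 1  [load 155/185]
  150 → USB stick 2 (new)  [load 150/185]
  150 → USB stick 3 (new)  [load 150/185]
  70 → USB stick 4 (new)  [load 70/185]
  135 → USB stick 5 (new)  [load 135/185]
  180 → USB stick 6 (new)  [load 180/185]
  90 → USB stick 4  [load 160/185]
6 USB sticks opened.

6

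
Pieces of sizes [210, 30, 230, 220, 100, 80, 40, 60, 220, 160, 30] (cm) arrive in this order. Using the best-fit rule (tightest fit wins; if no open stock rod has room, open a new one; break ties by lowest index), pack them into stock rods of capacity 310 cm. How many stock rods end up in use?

5

  210 → stock rod 1 (new)  [load 210/310]
  30 → stock rod 1  [load 240/310]
  230 → stock rod 2 (new)  [load 230/310]
  220 → stock rod 3 (new)  [load 220/310]
  100 → stock rod 4 (new)  [load 100/310]
  80 → stock rod 2  [load 310/310]
  40 → stock rod 1  [load 280/310]
  60 → stock rod 3  [load 280/310]
  220 → stock rod 5 (new)  [load 220/310]
  160 → stock rod 4  [load 260/310]
  30 → stock rod 1  [load 310/310]
5 stock rods opened.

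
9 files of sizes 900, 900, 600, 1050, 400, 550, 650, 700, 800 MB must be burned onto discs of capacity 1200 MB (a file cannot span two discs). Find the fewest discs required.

7

Total = 1050 + 900 + 900 + 800 + 700 + 650 + 600 + 550 + 400 = 6550 MB.
Lower bound: ⌈6550/1200⌉ = 6 discs.
A packing using 7 discs:
  disc 1: 1050 = 1050
  disc 2: 900 = 900
  disc 3: 900 = 900
  disc 4: 800 + 400 = 1200
  disc 5: 700 = 700
  disc 6: 650 + 550 = 1200
  disc 7: 600 = 600
No arrangement into 6 discs stays within capacity, so 7 is optimal.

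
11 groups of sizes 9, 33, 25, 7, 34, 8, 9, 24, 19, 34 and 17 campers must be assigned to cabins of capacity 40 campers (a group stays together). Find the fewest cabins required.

Total = 34 + 34 + 33 + 25 + 24 + 19 + 17 + 9 + 9 + 8 + 7 = 219 campers.
Lower bound: ⌈219/40⌉ = 6 cabins.
A packing using 7 cabins:
  cabin 1: 34 = 34
  cabin 2: 34 = 34
  cabin 3: 33 + 7 = 40
  cabin 4: 25 + 9 = 34
  cabin 5: 24 + 9 = 33
  cabin 6: 19 + 17 = 36
  cabin 7: 8 = 8
No arrangement into 6 cabins stays within capacity, so 7 is optimal.

7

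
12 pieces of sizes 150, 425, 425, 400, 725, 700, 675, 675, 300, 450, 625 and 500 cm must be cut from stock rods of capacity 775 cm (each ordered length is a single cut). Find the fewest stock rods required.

10

Total = 725 + 700 + 675 + 675 + 625 + 500 + 450 + 425 + 425 + 400 + 300 + 150 = 6050 cm.
Lower bound: ⌈6050/775⌉ = 8 stock rods.
Also, 10 pieces each exceed 775/2 cm, and no two of those can share a stock rod, so at least 10 stock rods are needed.
A packing using 10 stock rods:
  stock rod 1: 725 = 725
  stock rod 2: 700 = 700
  stock rod 3: 675 = 675
  stock rod 4: 675 = 675
  stock rod 5: 625 + 150 = 775
  stock rod 6: 500 = 500
  stock rod 7: 450 + 300 = 750
  stock rod 8: 425 = 425
  stock rod 9: 425 = 425
  stock rod 10: 400 = 400
This matches the lower bound, so 10 is optimal.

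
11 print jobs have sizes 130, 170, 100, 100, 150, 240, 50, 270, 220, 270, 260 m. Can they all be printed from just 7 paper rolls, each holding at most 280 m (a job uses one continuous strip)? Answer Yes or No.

No

Total = 1960 m; ⌈1960/280⌉ = 7.
The bound of 7 does not rule out 7, but exhaustive search shows no assignment into 7 paper rolls of capacity 280 m exists — the minimum is 8.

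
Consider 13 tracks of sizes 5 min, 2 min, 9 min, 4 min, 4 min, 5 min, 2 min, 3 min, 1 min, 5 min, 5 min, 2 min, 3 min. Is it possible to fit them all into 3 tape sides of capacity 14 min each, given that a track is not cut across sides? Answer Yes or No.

Total = 50 min; ⌈50/14⌉ = 4.
At least 4 tape sides are required, but only 3 are allowed.

No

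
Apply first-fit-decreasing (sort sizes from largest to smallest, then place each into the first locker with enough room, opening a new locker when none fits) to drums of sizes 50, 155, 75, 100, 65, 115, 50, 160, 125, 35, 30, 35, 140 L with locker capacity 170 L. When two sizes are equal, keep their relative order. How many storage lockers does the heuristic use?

7

Sorted descending: 160, 155, 140, 125, 115, 100, 75, 65, 50, 50, 35, 35, 30.
  160 → locker 1 (new)  [load 160/170]
  155 → locker 2 (new)  [load 155/170]
  140 → locker 3 (new)  [load 140/170]
  125 → locker 4 (new)  [load 125/170]
  115 → locker 5 (new)  [load 115/170]
  100 → locker 6 (new)  [load 100/170]
  75 → locker 7 (new)  [load 75/170]
  65 → locker 6  [load 165/170]
  50 → locker 5  [load 165/170]
  50 → locker 7  [load 125/170]
  35 → locker 4  [load 160/170]
  35 → locker 7  [load 160/170]
  30 → locker 3  [load 170/170]
7 storage lockers opened.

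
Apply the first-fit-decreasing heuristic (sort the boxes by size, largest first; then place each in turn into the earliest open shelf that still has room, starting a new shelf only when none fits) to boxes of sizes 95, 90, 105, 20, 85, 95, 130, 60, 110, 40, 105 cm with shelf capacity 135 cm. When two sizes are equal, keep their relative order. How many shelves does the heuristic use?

Sorted descending: 130, 110, 105, 105, 95, 95, 90, 85, 60, 40, 20.
  130 → shelf 1 (new)  [load 130/135]
  110 → shelf 2 (new)  [load 110/135]
  105 → shelf 3 (new)  [load 105/135]
  105 → shelf 4 (new)  [load 105/135]
  95 → shelf 5 (new)  [load 95/135]
  95 → shelf 6 (new)  [load 95/135]
  90 → shelf 7 (new)  [load 90/135]
  85 → shelf 8 (new)  [load 85/135]
  60 → shelf 9 (new)  [load 60/135]
  40 → shelf 5  [load 135/135]
  20 → shelf 2  [load 130/135]
9 shelves opened.

9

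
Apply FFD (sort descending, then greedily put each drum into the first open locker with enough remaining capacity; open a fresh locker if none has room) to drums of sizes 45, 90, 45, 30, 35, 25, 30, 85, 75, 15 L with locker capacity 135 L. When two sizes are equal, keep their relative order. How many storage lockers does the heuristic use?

Sorted descending: 90, 85, 75, 45, 45, 35, 30, 30, 25, 15.
  90 → locker 1 (new)  [load 90/135]
  85 → locker 2 (new)  [load 85/135]
  75 → locker 3 (new)  [load 75/135]
  45 → locker 1  [load 135/135]
  45 → locker 2  [load 130/135]
  35 → locker 3  [load 110/135]
  30 → locker 4 (new)  [load 30/135]
  30 → locker 4  [load 60/135]
  25 → locker 3  [load 135/135]
  15 → locker 4  [load 75/135]
4 storage lockers opened.

4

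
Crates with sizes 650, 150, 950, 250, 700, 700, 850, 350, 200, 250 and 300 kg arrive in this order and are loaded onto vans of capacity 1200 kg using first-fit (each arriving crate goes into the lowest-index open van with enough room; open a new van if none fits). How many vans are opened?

5

  650 → van 1 (new)  [load 650/1200]
  150 → van 1  [load 800/1200]
  950 → van 2 (new)  [load 950/1200]
  250 → van 1  [load 1050/1200]
  700 → van 3 (new)  [load 700/1200]
  700 → van 4 (new)  [load 700/1200]
  850 → van 5 (new)  [load 850/1200]
  350 → van 3  [load 1050/1200]
  200 → van 2  [load 1150/1200]
  250 → van 4  [load 950/1200]
  300 → van 5  [load 1150/1200]
5 vans opened.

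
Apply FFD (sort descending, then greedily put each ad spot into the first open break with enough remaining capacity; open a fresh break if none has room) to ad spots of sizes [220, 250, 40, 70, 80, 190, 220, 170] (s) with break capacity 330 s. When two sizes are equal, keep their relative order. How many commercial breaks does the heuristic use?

5

Sorted descending: 250, 220, 220, 190, 170, 80, 70, 40.
  250 → break 1 (new)  [load 250/330]
  220 → break 2 (new)  [load 220/330]
  220 → break 3 (new)  [load 220/330]
  190 → break 4 (new)  [load 190/330]
  170 → break 5 (new)  [load 170/330]
  80 → break 1  [load 330/330]
  70 → break 2  [load 290/330]
  40 → break 2  [load 330/330]
5 commercial breaks opened.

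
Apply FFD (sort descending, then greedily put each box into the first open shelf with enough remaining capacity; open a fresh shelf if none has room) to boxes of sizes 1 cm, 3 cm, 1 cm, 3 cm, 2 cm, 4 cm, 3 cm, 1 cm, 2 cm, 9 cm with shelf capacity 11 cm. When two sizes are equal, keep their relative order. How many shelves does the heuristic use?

3

Sorted descending: 9, 4, 3, 3, 3, 2, 2, 1, 1, 1.
  9 → shelf 1 (new)  [load 9/11]
  4 → shelf 2 (new)  [load 4/11]
  3 → shelf 2  [load 7/11]
  3 → shelf 2  [load 10/11]
  3 → shelf 3 (new)  [load 3/11]
  2 → shelf 1  [load 11/11]
  2 → shelf 3  [load 5/11]
  1 → shelf 2  [load 11/11]
  1 → shelf 3  [load 6/11]
  1 → shelf 3  [load 7/11]
3 shelves opened.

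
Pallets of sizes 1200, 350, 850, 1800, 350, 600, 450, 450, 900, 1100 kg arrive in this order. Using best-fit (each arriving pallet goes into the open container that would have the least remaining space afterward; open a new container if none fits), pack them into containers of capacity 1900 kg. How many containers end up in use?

  1200 → container 1 (new)  [load 1200/1900]
  350 → container 1  [load 1550/1900]
  850 → container 2 (new)  [load 850/1900]
  1800 → container 3 (new)  [load 1800/1900]
  350 → container 1  [load 1900/1900]
  600 → container 2  [load 1450/1900]
  450 → container 2  [load 1900/1900]
  450 → container 4 (new)  [load 450/1900]
  900 → container 4  [load 1350/1900]
  1100 → container 5 (new)  [load 1100/1900]
5 containers opened.

5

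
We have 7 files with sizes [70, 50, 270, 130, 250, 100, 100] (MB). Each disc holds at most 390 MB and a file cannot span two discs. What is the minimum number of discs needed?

Total = 270 + 250 + 130 + 100 + 100 + 70 + 50 = 970 MB.
Lower bound: ⌈970/390⌉ = 3 discs.
A packing using 3 discs:
  disc 1: 270 + 100 = 370
  disc 2: 250 + 130 = 380
  disc 3: 100 + 70 + 50 = 220
This matches the lower bound, so 3 is optimal.

3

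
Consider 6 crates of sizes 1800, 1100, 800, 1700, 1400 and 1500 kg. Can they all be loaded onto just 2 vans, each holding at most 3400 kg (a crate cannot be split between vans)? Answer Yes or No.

Total = 8300 kg; ⌈8300/3400⌉ = 3.
At least 3 vans are required, but only 2 are allowed.

No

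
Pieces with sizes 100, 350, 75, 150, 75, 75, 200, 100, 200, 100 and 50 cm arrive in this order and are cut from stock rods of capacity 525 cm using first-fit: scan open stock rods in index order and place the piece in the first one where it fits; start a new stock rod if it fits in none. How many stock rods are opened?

3

  100 → stock rod 1 (new)  [load 100/525]
  350 → stock rod 1  [load 450/525]
  75 → stock rod 1  [load 525/525]
  150 → stock rod 2 (new)  [load 150/525]
  75 → stock rod 2  [load 225/525]
  75 → stock rod 2  [load 300/525]
  200 → stock rod 2  [load 500/525]
  100 → stock rod 3 (new)  [load 100/525]
  200 → stock rod 3  [load 300/525]
  100 → stock rod 3  [load 400/525]
  50 → stock rod 3  [load 450/525]
3 stock rods opened.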